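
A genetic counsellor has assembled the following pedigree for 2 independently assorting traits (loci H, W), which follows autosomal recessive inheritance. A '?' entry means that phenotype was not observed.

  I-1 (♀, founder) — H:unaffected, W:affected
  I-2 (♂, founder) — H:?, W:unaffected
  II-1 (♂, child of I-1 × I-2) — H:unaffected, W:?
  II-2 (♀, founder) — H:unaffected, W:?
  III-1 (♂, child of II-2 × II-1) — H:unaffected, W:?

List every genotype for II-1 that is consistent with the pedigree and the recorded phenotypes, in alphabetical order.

H/I-1 un ·: HH|Hh
H/I-2 ? ·: HH|Hh|hh
H/II-1 un I-1×I-2: HH|Hh
H/II-2 un ·: HH|Hh
H/III-1 un II-2×II-1: HH|Hh
⇒ H over [I-1,I-2,II-1,II-2,III-1]: 32 consistent
W/I-1 aff ·: ww
W/I-2 un ·: WW|Ww
W/II-1 ? I-1×I-2: Ww|ww
W/II-2 ? ·: WW|Ww|ww
W/III-1 ? II-2×II-1: WW|Ww|ww
⇒ W over [I-1,I-2,II-1,II-2,III-1]: 18 consistent

II-1 ∈ {HH Ww, HH ww, Hh Ww, Hh ww}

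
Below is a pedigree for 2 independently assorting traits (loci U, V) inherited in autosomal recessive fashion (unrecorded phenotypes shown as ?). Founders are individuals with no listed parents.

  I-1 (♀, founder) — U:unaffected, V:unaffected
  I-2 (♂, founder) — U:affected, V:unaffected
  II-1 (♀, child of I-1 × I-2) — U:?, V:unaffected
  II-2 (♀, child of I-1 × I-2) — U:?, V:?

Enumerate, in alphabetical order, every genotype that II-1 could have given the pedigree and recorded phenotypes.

II-1 ∈ {Uu VV, Uu Vv, uu VV, uu Vv}

U/I-1 un ·: UU|Uu
U/I-2 aff ·: uu
U/II-1 ? I-1×I-2: Uu|uu
U/II-2 ? I-1×I-2: Uu|uu
⇒ U over [I-1,I-2,II-1,II-2]: 5 consistent
V/I-1 un ·: VV|Vv
V/I-2 un ·: VV|Vv
V/II-1 un I-1×I-2: VV|Vv
V/II-2 ? I-1×I-2: VV|Vv|vv
⇒ V over [I-1,I-2,II-1,II-2]: 15 consistent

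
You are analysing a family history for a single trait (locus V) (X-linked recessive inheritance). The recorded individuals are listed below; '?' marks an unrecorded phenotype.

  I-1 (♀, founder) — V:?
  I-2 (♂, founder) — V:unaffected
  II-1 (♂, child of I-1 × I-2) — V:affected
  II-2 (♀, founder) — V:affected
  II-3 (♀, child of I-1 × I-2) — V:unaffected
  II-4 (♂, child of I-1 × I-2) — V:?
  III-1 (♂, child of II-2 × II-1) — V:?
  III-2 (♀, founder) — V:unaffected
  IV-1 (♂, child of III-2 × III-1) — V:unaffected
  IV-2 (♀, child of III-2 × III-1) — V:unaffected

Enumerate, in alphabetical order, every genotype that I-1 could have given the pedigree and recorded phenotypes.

I-1 ∈ {X^VX^v, X^vX^v}

V/I-1 ? ·: X^VX^v|X^vX^v
V/I-2 un ·: X^VY
V/II-1 aff I-1×I-2: X^vY
V/II-2 aff ·: X^vX^v
V/II-3 un I-1×I-2: X^VX^V|X^VX^v
V/II-4 ? I-1×I-2: X^VY|X^vY
V/III-1 ? II-2×II-1: X^vY
V/III-2 un ·: X^VX^V|X^VX^v
V/IV-1 un III-2×III-1: X^VY
V/IV-2 un III-2×III-1: X^VX^v
⇒ V over [I-1,I-2,II-1,II-2,II-3,II-4,III-1,III-2,IV-1,IV-2]: 10 consistent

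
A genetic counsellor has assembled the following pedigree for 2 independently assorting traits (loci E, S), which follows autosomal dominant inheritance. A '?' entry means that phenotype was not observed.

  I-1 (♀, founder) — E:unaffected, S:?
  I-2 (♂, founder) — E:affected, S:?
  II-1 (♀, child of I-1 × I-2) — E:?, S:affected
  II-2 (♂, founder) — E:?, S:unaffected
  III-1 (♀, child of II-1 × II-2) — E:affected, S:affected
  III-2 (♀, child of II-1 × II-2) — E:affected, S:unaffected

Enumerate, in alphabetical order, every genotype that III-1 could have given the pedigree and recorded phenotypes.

E/I-1 un ·: ee
E/I-2 aff ·: Ee|EE
E/II-1 ? I-1×I-2: ee|Ee
E/II-2 ? ·: ee|Ee|EE
E/III-1 aff II-1×II-2: Ee|EE
E/III-2 aff II-1×II-2: Ee|EE
⇒ E over [I-1,I-2,II-1,II-2,III-1,III-2]: 20 consistent
S/I-1 ? ·: ss|Ss|SS
S/I-2 ? ·: ss|Ss|SS
S/II-1 aff I-1×I-2: Ss
S/II-2 un ·: ss
S/III-1 aff II-1×II-2: Ss
S/III-2 un II-1×II-2: ss
⇒ S over [I-1,I-2,II-1,II-2,III-1,III-2]: 7 consistent

III-1 ∈ {EE Ss, Ee Ss}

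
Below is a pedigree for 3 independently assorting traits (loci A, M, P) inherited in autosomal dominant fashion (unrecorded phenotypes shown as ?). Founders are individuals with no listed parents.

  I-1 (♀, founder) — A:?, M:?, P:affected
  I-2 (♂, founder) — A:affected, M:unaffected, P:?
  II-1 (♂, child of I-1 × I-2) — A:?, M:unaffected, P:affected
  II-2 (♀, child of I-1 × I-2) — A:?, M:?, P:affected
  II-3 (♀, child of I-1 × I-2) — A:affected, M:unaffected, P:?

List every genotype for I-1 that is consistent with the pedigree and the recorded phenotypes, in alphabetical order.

A/I-1 ? ·: aa|Aa|AA
A/I-2 aff ·: Aa|AA
A/II-1 ? I-1×I-2: aa|Aa|AA
A/II-2 ? I-1×I-2: aa|Aa|AA
A/II-3 aff I-1×I-2: Aa|AA
⇒ A over [I-1,I-2,II-1,II-2,II-3]: 40 consistent
M/I-1 ? ·: mm|Mm
M/I-2 un ·: mm
M/II-1 un I-1×I-2: mm
M/II-2 ? I-1×I-2: mm|Mm
M/II-3 un I-1×I-2: mm
⇒ M over [I-1,I-2,II-1,II-2,II-3]: 3 consistent
P/I-1 aff ·: Pp|PP
P/I-2 ? ·: pp|Pp|PP
P/II-1 aff I-1×I-2: Pp|PP
P/II-2 aff I-1×I-2: Pp|PP
P/II-3 ? I-1×I-2: pp|Pp|PP
⇒ P over [I-1,I-2,II-1,II-2,II-3]: 32 consistent

I-1 ∈ {AA Mm PP, AA Mm Pp, AA mm PP, AA mm Pp, Aa Mm PP, Aa Mm Pp, Aa mm PP, Aa mm Pp, aa Mm PP, aa Mm Pp, aa mm PP, aa mm Pp}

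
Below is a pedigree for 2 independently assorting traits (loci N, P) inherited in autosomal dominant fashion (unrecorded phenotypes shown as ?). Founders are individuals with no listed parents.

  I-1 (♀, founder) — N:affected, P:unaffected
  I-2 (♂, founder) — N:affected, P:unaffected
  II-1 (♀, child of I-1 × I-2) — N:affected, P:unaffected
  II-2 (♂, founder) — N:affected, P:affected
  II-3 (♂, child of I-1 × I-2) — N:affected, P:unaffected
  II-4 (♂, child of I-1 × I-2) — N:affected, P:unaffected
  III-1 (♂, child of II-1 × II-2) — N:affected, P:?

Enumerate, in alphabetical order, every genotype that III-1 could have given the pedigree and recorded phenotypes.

N/I-1 aff ·: Nn|NN
N/I-2 aff ·: Nn|NN
N/II-1 aff I-1×I-2: Nn|NN
N/II-2 aff ·: Nn|NN
N/II-3 aff I-1×I-2: Nn|NN
N/II-4 aff I-1×I-2: Nn|NN
N/III-1 aff II-1×II-2: Nn|NN
⇒ N over [I-1,I-2,II-1,II-2,II-3,II-4,III-1]: 87 consistent
P/I-1 un ·: pp
P/I-2 un ·: pp
P/II-1 un I-1×I-2: pp
P/II-2 aff ·: Pp|PP
P/II-3 un I-1×I-2: pp
P/II-4 un I-1×I-2: pp
P/III-1 ? II-1×II-2: pp|Pp
⇒ P over [I-1,I-2,II-1,II-2,II-3,II-4,III-1]: 3 consistent

III-1 ∈ {NN Pp, NN pp, Nn Pp, Nn pp}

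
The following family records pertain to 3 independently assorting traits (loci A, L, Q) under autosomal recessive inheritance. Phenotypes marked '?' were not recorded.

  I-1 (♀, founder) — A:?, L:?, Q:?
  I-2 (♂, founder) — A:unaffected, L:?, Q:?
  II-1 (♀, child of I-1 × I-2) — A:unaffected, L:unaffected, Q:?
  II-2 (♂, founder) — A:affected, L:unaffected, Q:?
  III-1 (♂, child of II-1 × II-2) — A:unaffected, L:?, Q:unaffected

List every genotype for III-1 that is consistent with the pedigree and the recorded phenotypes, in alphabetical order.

III-1 ∈ {Aa LL QQ, Aa LL Qq, Aa Ll QQ, Aa Ll Qq, Aa ll QQ, Aa ll Qq}

A/I-1 ? ·: AA|Aa|aa
A/I-2 un ·: AA|Aa
A/II-1 un I-1×I-2: AA|Aa
A/II-2 aff ·: aa
A/III-1 un II-1×II-2: Aa
⇒ A over [I-1,I-2,II-1,II-2,III-1]: 9 consistent
L/I-1 ? ·: LL|Ll|ll
L/I-2 ? ·: LL|Ll|ll
L/II-1 un I-1×I-2: LL|Ll
L/II-2 un ·: LL|Ll
L/III-1 ? II-1×II-2: LL|Ll|ll
⇒ L over [I-1,I-2,II-1,II-2,III-1]: 47 consistent
Q/I-1 ? ·: QQ|Qq|qq
Q/I-2 ? ·: QQ|Qq|qq
Q/II-1 ? I-1×I-2: QQ|Qq|qq
Q/II-2 ? ·: QQ|Qq|qq
Q/III-1 un II-1×II-2: QQ|Qq
⇒ Q over [I-1,I-2,II-1,II-2,III-1]: 59 consistent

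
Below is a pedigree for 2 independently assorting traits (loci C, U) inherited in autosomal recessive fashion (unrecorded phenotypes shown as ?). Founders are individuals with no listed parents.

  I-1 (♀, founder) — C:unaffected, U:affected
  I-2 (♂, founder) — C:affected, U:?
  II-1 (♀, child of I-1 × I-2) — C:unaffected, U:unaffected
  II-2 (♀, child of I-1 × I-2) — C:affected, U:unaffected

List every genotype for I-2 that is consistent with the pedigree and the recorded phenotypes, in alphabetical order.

I-2 ∈ {cc UU, cc Uu}

C/I-1 un ·: Cc
C/I-2 aff ·: cc
C/II-1 un I-1×I-2: Cc
C/II-2 aff I-1×I-2: cc
⇒ C over [I-1,I-2,II-1,II-2]: 1 consistent
U/I-1 aff ·: uu
U/I-2 ? ·: UU|Uu
U/II-1 un I-1×I-2: Uu
U/II-2 un I-1×I-2: Uu
⇒ U over [I-1,I-2,II-1,II-2]: 2 consistent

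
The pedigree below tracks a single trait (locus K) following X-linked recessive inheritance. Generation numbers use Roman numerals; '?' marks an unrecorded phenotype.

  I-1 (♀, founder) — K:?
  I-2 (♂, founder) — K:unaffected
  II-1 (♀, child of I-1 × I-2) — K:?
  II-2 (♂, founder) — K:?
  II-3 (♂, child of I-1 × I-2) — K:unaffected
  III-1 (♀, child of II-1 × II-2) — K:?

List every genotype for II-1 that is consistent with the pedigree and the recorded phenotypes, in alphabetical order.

K/I-1 ? ·: X^KX^K|X^KX^k
K/I-2 un ·: X^KY
K/II-1 ? I-1×I-2: X^KX^K|X^KX^k
K/II-2 ? ·: X^KY|X^kY
K/II-3 un I-1×I-2: X^KY
K/III-1 ? II-1×II-2: X^KX^K|X^KX^k|X^kX^k
⇒ K over [I-1,I-2,II-1,II-2,II-3,III-1]: 8 consistent

II-1 ∈ {X^KX^K, X^KX^k}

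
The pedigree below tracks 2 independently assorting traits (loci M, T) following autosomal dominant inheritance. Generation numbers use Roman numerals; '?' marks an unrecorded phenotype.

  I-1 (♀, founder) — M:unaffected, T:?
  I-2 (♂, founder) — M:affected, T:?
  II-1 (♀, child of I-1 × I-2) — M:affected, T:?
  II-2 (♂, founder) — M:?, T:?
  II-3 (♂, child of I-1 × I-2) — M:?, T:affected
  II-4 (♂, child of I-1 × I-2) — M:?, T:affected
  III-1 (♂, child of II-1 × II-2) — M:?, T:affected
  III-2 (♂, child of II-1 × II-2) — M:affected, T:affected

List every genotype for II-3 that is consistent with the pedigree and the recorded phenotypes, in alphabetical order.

M/I-1 un ·: mm
M/I-2 aff ·: Mm|MM
M/II-1 aff I-1×I-2: Mm
M/II-2 ? ·: mm|Mm|MM
M/II-3 ? I-1×I-2: mm|Mm
M/II-4 ? I-1×I-2: mm|Mm
M/III-1 ? II-1×II-2: mm|Mm|MM
M/III-2 aff II-1×II-2: Mm|MM
⇒ M over [I-1,I-2,II-1,II-2,II-3,II-4,III-1,III-2]: 60 consistent
T/I-1 ? ·: tt|Tt|TT
T/I-2 ? ·: tt|Tt|TT
T/II-1 ? I-1×I-2: tt|Tt|TT
T/II-2 ? ·: tt|Tt|TT
T/II-3 aff I-1×I-2: Tt|TT
T/II-4 aff I-1×I-2: Tt|TT
T/III-1 aff II-1×II-2: Tt|TT
T/III-2 aff II-1×II-2: Tt|TT
⇒ T over [I-1,I-2,II-1,II-2,II-3,II-4,III-1,III-2]: 234 consistent

II-3 ∈ {Mm TT, Mm Tt, mm TT, mm Tt}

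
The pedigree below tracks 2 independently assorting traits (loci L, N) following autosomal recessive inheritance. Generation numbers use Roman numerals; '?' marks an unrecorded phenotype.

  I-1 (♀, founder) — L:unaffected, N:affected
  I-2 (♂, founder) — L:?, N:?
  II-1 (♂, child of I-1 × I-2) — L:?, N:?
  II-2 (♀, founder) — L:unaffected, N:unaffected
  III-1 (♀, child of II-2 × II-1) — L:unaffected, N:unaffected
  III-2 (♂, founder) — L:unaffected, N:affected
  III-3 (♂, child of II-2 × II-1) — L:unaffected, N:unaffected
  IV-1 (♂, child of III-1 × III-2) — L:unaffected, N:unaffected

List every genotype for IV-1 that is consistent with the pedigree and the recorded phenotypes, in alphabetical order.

L/I-1 un ·: LL|Ll
L/I-2 ? ·: LL|Ll|ll
L/II-1 ? I-1×I-2: LL|Ll|ll
L/II-2 un ·: LL|Ll
L/III-1 un II-2×II-1: LL|Ll
L/III-2 un ·: LL|Ll
L/III-3 un II-2×II-1: LL|Ll
L/IV-1 un III-1×III-2: LL|Ll
⇒ L over [I-1,I-2,II-1,II-2,III-1,III-2,III-3,IV-1]: 224 consistent
N/I-1 aff ·: nn
N/I-2 ? ·: NN|Nn|nn
N/II-1 ? I-1×I-2: Nn|nn
N/II-2 un ·: NN|Nn
N/III-1 un II-2×II-1: NN|Nn
N/III-2 aff ·: nn
N/III-3 un II-2×II-1: NN|Nn
N/IV-1 un III-1×III-2: Nn
⇒ N over [I-1,I-2,II-1,II-2,III-1,III-2,III-3,IV-1]: 20 consistent

IV-1 ∈ {LL Nn, Ll Nn}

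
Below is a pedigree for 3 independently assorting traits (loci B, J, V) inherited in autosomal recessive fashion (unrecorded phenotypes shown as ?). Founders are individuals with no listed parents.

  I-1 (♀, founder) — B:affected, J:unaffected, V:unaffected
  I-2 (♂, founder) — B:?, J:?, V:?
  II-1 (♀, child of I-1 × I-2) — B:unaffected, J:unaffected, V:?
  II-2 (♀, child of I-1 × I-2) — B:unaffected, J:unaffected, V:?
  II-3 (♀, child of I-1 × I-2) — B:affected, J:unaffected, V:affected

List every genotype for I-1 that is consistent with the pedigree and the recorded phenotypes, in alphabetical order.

I-1 ∈ {bb JJ Vv, bb Jj Vv}

B/I-1 aff ·: bb
B/I-2 ? ·: Bb
B/II-1 un I-1×I-2: Bb
B/II-2 un I-1×I-2: Bb
B/II-3 aff I-1×I-2: bb
⇒ B over [I-1,I-2,II-1,II-2,II-3]: 1 consistent
J/I-1 un ·: JJ|Jj
J/I-2 ? ·: JJ|Jj|jj
J/II-1 un I-1×I-2: JJ|Jj
J/II-2 un I-1×I-2: JJ|Jj
J/II-3 un I-1×I-2: JJ|Jj
⇒ J over [I-1,I-2,II-1,II-2,II-3]: 27 consistent
V/I-1 un ·: Vv
V/I-2 ? ·: Vv|vv
V/II-1 ? I-1×I-2: VV|Vv|vv
V/II-2 ? I-1×I-2: VV|Vv|vv
V/II-3 aff I-1×I-2: vv
⇒ V over [I-1,I-2,II-1,II-2,II-3]: 13 consistent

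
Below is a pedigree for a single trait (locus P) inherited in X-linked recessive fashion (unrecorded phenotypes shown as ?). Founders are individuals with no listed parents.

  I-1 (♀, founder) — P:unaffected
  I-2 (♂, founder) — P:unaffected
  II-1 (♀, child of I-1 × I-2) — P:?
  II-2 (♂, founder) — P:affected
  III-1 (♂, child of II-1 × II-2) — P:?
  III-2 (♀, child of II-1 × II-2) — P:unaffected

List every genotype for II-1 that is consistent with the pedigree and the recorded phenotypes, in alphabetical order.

II-1 ∈ {X^PX^P, X^PX^p}

P/I-1 un ·: X^PX^P|X^PX^p
P/I-2 un ·: X^PY
P/II-1 ? I-1×I-2: X^PX^P|X^PX^p
P/II-2 aff ·: X^pY
P/III-1 ? II-1×II-2: X^PY|X^pY
P/III-2 un II-1×II-2: X^PX^p
⇒ P over [I-1,I-2,II-1,II-2,III-1,III-2]: 4 consistent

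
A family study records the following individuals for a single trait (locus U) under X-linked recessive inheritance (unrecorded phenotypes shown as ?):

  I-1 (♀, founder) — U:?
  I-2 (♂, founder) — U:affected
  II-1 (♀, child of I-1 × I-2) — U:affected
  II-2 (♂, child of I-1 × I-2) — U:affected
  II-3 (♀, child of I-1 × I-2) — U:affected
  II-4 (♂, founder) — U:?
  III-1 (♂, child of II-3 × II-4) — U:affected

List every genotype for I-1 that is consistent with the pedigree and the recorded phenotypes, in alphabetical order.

U/I-1 ? ·: X^UX^u|X^uX^u
U/I-2 aff ·: X^uY
U/II-1 aff I-1×I-2: X^uX^u
U/II-2 aff I-1×I-2: X^uY
U/II-3 aff I-1×I-2: X^uX^u
U/II-4 ? ·: X^UY|X^uY
U/III-1 aff II-3×II-4: X^uY
⇒ U over [I-1,I-2,II-1,II-2,II-3,II-4,III-1]: 4 consistent

I-1 ∈ {X^UX^u, X^uX^u}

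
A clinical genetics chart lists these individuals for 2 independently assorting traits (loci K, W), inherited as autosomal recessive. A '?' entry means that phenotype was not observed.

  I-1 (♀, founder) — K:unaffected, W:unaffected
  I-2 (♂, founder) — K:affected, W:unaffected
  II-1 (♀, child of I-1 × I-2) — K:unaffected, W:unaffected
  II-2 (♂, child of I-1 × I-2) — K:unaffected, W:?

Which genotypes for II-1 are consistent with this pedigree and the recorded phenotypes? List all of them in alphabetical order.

II-1 ∈ {Kk WW, Kk Ww}

K/I-1 un ·: KK|Kk
K/I-2 aff ·: kk
K/II-1 un I-1×I-2: Kk
K/II-2 un I-1×I-2: Kk
⇒ K over [I-1,I-2,II-1,II-2]: 2 consistent
W/I-1 un ·: WW|Ww
W/I-2 un ·: WW|Ww
W/II-1 un I-1×I-2: WW|Ww
W/II-2 ? I-1×I-2: WW|Ww|ww
⇒ W over [I-1,I-2,II-1,II-2]: 15 consistent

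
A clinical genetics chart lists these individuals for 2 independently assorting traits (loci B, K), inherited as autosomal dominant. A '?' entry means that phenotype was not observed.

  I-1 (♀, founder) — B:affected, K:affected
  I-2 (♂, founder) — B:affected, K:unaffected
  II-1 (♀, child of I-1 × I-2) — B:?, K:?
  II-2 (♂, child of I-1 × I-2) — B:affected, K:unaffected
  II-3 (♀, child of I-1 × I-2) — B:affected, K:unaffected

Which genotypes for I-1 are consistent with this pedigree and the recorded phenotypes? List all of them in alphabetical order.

B/I-1 aff ·: Bb|BB
B/I-2 aff ·: Bb|BB
B/II-1 ? I-1×I-2: bb|Bb|BB
B/II-2 aff I-1×I-2: Bb|BB
B/II-3 aff I-1×I-2: Bb|BB
⇒ B over [I-1,I-2,II-1,II-2,II-3]: 29 consistent
K/I-1 aff ·: Kk
K/I-2 un ·: kk
K/II-1 ? I-1×I-2: kk|Kk
K/II-2 un I-1×I-2: kk
K/II-3 un I-1×I-2: kk
⇒ K over [I-1,I-2,II-1,II-2,II-3]: 2 consistent

I-1 ∈ {BB Kk, Bb Kk}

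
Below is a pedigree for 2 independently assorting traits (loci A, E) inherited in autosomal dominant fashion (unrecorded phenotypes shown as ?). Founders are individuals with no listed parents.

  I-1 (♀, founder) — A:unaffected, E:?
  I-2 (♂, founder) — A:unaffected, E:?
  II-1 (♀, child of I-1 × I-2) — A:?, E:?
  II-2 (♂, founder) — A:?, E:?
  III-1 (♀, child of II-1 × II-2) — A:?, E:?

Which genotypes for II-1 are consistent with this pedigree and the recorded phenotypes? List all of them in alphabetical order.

A/I-1 un ·: aa
A/I-2 un ·: aa
A/II-1 ? I-1×I-2: aa
A/II-2 ? ·: aa|Aa|AA
A/III-1 ? II-1×II-2: aa|Aa
⇒ A over [I-1,I-2,II-1,II-2,III-1]: 4 consistent
E/I-1 ? ·: ee|Ee|EE
E/I-2 ? ·: ee|Ee|EE
E/II-1 ? I-1×I-2: ee|Ee|EE
E/II-2 ? ·: ee|Ee|EE
E/III-1 ? II-1×II-2: ee|Ee|EE
⇒ E over [I-1,I-2,II-1,II-2,III-1]: 81 consistent

II-1 ∈ {aa EE, aa Ee, aa ee}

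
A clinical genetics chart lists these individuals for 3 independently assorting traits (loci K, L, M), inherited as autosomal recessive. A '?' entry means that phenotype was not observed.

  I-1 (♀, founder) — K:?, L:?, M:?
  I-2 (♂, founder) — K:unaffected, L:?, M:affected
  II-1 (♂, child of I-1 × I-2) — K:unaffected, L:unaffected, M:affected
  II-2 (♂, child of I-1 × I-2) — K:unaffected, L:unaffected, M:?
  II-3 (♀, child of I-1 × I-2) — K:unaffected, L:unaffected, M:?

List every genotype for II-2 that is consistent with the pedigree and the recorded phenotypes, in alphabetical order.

II-2 ∈ {KK LL Mm, KK LL mm, KK Ll Mm, KK Ll mm, Kk LL Mm, Kk LL mm, Kk Ll Mm, Kk Ll mm}

K/I-1 ? ·: KK|Kk|kk
K/I-2 un ·: KK|Kk
K/II-1 un I-1×I-2: KK|Kk
K/II-2 un I-1×I-2: KK|Kk
K/II-3 un I-1×I-2: KK|Kk
⇒ K over [I-1,I-2,II-1,II-2,II-3]: 27 consistent
L/I-1 ? ·: LL|Ll|ll
L/I-2 ? ·: LL|Ll|ll
L/II-1 un I-1×I-2: LL|Ll
L/II-2 un I-1×I-2: LL|Ll
L/II-3 un I-1×I-2: LL|Ll
⇒ L over [I-1,I-2,II-1,II-2,II-3]: 29 consistent
M/I-1 ? ·: Mm|mm
M/I-2 aff ·: mm
M/II-1 aff I-1×I-2: mm
M/II-2 ? I-1×I-2: Mm|mm
M/II-3 ? I-1×I-2: Mm|mm
⇒ M over [I-1,I-2,II-1,II-2,II-3]: 5 consistent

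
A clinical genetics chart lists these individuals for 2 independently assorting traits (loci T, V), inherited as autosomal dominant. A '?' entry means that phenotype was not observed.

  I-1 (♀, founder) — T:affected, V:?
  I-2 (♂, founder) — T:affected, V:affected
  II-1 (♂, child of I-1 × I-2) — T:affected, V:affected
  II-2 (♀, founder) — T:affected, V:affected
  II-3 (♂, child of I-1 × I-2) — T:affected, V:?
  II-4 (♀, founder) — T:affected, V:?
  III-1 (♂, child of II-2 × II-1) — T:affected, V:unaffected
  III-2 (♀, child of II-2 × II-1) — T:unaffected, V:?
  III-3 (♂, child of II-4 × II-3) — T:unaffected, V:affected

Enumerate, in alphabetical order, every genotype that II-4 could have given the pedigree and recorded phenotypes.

T/I-1 aff ·: Tt|TT
T/I-2 aff ·: Tt|TT
T/II-1 aff I-1×I-2: Tt
T/II-2 aff ·: Tt
T/II-3 aff I-1×I-2: Tt
T/II-4 aff ·: Tt
T/III-1 aff II-2×II-1: Tt|TT
T/III-2 un II-2×II-1: tt
T/III-3 un II-4×II-3: tt
⇒ T over [I-1,I-2,II-1,II-2,II-3,II-4,III-1,III-2,III-3]: 6 consistent
V/I-1 ? ·: vv|Vv|VV
V/I-2 aff ·: Vv|VV
V/II-1 aff I-1×I-2: Vv
V/II-2 aff ·: Vv
V/II-3 ? I-1×I-2: vv|Vv|VV
V/II-4 ? ·: vv|Vv|VV
V/III-1 un II-2×II-1: vv
V/III-2 ? II-2×II-1: vv|Vv|VV
V/III-3 aff II-4×II-3: Vv|VV
⇒ V over [I-1,I-2,II-1,II-2,II-3,II-4,III-1,III-2,III-3]: 123 consistent

II-4 ∈ {Tt VV, Tt Vv, Tt vv}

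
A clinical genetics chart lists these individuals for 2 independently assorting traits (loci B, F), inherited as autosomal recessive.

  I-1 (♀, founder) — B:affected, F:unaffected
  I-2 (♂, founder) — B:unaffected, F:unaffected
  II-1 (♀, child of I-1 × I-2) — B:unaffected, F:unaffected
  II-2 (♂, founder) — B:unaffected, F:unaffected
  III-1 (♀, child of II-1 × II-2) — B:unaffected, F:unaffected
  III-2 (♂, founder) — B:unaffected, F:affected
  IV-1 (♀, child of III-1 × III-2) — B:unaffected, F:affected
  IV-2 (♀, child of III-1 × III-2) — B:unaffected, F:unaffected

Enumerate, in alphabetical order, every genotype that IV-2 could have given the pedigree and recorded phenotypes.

IV-2 ∈ {BB Ff, Bb Ff}

B/I-1 aff ·: bb
B/I-2 un ·: BB|Bb
B/II-1 un I-1×I-2: Bb
B/II-2 un ·: BB|Bb
B/III-1 un II-1×II-2: BB|Bb
B/III-2 un ·: BB|Bb
B/IV-1 un III-1×III-2: BB|Bb
B/IV-2 un III-1×III-2: BB|Bb
⇒ B over [I-1,I-2,II-1,II-2,III-1,III-2,IV-1,IV-2]: 52 consistent
F/I-1 un ·: FF|Ff
F/I-2 un ·: FF|Ff
F/II-1 un I-1×I-2: FF|Ff
F/II-2 un ·: FF|Ff
F/III-1 un II-1×II-2: Ff
F/III-2 aff ·: ff
F/IV-1 aff III-1×III-2: ff
F/IV-2 un III-1×III-2: Ff
⇒ F over [I-1,I-2,II-1,II-2,III-1,III-2,IV-1,IV-2]: 10 consistent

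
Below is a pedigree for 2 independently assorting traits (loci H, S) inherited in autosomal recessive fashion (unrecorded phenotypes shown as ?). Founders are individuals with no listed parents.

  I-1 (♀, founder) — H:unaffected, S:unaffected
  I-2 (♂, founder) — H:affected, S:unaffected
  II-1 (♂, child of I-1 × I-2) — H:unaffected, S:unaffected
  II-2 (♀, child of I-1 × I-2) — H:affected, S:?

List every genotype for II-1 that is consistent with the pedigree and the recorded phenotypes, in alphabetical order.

II-1 ∈ {Hh SS, Hh Ss}

H/I-1 un ·: Hh
H/I-2 aff ·: hh
H/II-1 un I-1×I-2: Hh
H/II-2 aff I-1×I-2: hh
⇒ H over [I-1,I-2,II-1,II-2]: 1 consistent
S/I-1 un ·: SS|Ss
S/I-2 un ·: SS|Ss
S/II-1 un I-1×I-2: SS|Ss
S/II-2 ? I-1×I-2: SS|Ss|ss
⇒ S over [I-1,I-2,II-1,II-2]: 15 consistent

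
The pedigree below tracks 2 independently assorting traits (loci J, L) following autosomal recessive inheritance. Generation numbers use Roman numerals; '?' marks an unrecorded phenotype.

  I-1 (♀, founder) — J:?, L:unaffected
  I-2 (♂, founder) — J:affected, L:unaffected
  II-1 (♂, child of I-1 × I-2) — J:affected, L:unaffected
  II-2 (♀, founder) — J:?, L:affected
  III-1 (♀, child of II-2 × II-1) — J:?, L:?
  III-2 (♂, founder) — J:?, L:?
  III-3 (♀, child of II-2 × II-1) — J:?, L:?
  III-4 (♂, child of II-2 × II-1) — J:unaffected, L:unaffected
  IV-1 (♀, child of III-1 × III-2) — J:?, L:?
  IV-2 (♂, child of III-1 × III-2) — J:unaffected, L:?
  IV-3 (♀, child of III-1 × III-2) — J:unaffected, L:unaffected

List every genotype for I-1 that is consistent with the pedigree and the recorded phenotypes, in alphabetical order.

I-1 ∈ {Jj LL, Jj Ll, jj LL, jj Ll}

J/I-1 ? ·: Jj|jj
J/I-2 aff ·: jj
J/II-1 aff I-1×I-2: jj
J/II-2 ? ·: JJ|Jj
J/III-1 ? II-2×II-1: Jj|jj
J/III-2 ? ·: JJ|Jj|jj
J/III-3 ? II-2×II-1: Jj|jj
J/III-4 un II-2×II-1: Jj
J/IV-1 ? III-1×III-2: JJ|Jj|jj
J/IV-2 un III-1×III-2: JJ|Jj
J/IV-3 un III-1×III-2: JJ|Jj
⇒ J over [I-1,I-2,II-1,II-2,III-1,III-2,III-3,III-4,IV-1,IV-2,IV-3]: 144 consistent
L/I-1 un ·: LL|Ll
L/I-2 un ·: LL|Ll
L/II-1 un I-1×I-2: LL|Ll
L/II-2 aff ·: ll
L/III-1 ? II-2×II-1: Ll|ll
L/III-2 ? ·: LL|Ll|ll
L/III-3 ? II-2×II-1: Ll|ll
L/III-4 un II-2×II-1: Ll
L/IV-1 ? III-1×III-2: LL|Ll|ll
L/IV-2 ? III-1×III-2: LL|Ll|ll
L/IV-3 un III-1×III-2: LL|Ll
⇒ L over [I-1,I-2,II-1,II-2,III-1,III-2,III-3,III-4,IV-1,IV-2,IV-3]: 330 consistent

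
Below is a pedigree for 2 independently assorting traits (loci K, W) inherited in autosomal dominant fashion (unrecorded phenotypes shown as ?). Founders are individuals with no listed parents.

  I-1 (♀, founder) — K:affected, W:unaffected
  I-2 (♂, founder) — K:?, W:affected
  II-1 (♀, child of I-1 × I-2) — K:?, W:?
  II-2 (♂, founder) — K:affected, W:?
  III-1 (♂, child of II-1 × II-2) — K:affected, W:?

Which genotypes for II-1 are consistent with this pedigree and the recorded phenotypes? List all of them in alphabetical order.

K/I-1 aff ·: Kk|KK
K/I-2 ? ·: kk|Kk|KK
K/II-1 ? I-1×I-2: kk|Kk|KK
K/II-2 aff ·: Kk|KK
K/III-1 aff II-1×II-2: Kk|KK
⇒ K over [I-1,I-2,II-1,II-2,III-1]: 36 consistent
W/I-1 un ·: ww
W/I-2 aff ·: Ww|WW
W/II-1 ? I-1×I-2: ww|Ww
W/II-2 ? ·: ww|Ww|WW
W/III-1 ? II-1×II-2: ww|Ww|WW
⇒ W over [I-1,I-2,II-1,II-2,III-1]: 18 consistent

II-1 ∈ {KK Ww, KK ww, Kk Ww, Kk ww, kk Ww, kk ww}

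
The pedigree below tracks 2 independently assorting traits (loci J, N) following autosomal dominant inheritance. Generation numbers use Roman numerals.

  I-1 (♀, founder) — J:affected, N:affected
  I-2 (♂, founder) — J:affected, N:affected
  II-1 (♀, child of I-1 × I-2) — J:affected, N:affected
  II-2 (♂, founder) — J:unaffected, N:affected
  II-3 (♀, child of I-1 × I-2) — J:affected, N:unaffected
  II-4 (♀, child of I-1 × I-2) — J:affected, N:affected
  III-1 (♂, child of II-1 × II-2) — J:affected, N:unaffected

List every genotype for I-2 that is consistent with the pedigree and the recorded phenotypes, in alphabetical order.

I-2 ∈ {JJ Nn, Jj Nn}

J/I-1 aff ·: Jj|JJ
J/I-2 aff ·: Jj|JJ
J/II-1 aff I-1×I-2: Jj|JJ
J/II-2 un ·: jj
J/II-3 aff I-1×I-2: Jj|JJ
J/II-4 aff I-1×I-2: Jj|JJ
J/III-1 aff II-1×II-2: Jj
⇒ J over [I-1,I-2,II-1,II-2,II-3,II-4,III-1]: 25 consistent
N/I-1 aff ·: Nn
N/I-2 aff ·: Nn
N/II-1 aff I-1×I-2: Nn
N/II-2 aff ·: Nn
N/II-3 un I-1×I-2: nn
N/II-4 aff I-1×I-2: Nn|NN
N/III-1 un II-1×II-2: nn
⇒ N over [I-1,I-2,II-1,II-2,II-3,II-4,III-1]: 2 consistent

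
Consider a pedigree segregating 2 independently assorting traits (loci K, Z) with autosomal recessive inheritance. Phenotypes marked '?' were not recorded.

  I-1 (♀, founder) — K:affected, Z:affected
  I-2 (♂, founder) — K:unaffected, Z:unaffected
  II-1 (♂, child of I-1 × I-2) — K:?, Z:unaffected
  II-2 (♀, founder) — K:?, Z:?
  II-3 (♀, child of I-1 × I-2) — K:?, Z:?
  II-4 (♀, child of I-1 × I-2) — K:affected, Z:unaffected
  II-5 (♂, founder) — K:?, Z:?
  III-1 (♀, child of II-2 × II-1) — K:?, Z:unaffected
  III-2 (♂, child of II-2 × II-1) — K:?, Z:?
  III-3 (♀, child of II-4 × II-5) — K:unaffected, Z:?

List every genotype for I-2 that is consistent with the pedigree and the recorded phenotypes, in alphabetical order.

I-2 ∈ {Kk ZZ, Kk Zz}

K/I-1 aff ·: kk
K/I-2 un ·: Kk
K/II-1 ? I-1×I-2: Kk|kk
K/II-2 ? ·: KK|Kk|kk
K/II-3 ? I-1×I-2: Kk|kk
K/II-4 aff I-1×I-2: kk
K/II-5 ? ·: KK|Kk
K/III-1 ? II-2×II-1: KK|Kk|kk
K/III-2 ? II-2×II-1: KK|Kk|kk
K/III-3 un II-4×II-5: Kk
⇒ K over [I-1,I-2,II-1,II-2,II-3,II-4,II-5,III-1,III-2,III-3]: 92 consistent
Z/I-1 aff ·: zz
Z/I-2 un ·: ZZ|Zz
Z/II-1 un I-1×I-2: Zz
Z/II-2 ? ·: ZZ|Zz|zz
Z/II-3 ? I-1×I-2: Zz|zz
Z/II-4 un I-1×I-2: Zz
Z/II-5 ? ·: ZZ|Zz|zz
Z/III-1 un II-2×II-1: ZZ|Zz
Z/III-2 ? II-2×II-1: ZZ|Zz|zz
Z/III-3 ? II-4×II-5: ZZ|Zz|zz
⇒ Z over [I-1,I-2,II-1,II-2,II-3,II-4,II-5,III-1,III-2,III-3]: 252 consistent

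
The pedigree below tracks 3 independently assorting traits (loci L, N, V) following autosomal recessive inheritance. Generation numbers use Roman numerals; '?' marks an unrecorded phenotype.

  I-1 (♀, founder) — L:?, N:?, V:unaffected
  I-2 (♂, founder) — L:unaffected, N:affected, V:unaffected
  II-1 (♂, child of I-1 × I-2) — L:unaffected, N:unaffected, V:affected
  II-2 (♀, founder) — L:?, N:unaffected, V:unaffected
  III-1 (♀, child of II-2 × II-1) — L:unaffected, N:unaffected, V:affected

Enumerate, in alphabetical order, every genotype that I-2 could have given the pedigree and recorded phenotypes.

L/I-1 ? ·: LL|Ll|ll
L/I-2 un ·: LL|Ll
L/II-1 un I-1×I-2: LL|Ll
L/II-2 ? ·: LL|Ll|ll
L/III-1 un II-2×II-1: LL|Ll
⇒ L over [I-1,I-2,II-1,II-2,III-1]: 41 consistent
N/I-1 ? ·: NN|Nn
N/I-2 aff ·: nn
N/II-1 un I-1×I-2: Nn
N/II-2 un ·: NN|Nn
N/III-1 un II-2×II-1: NN|Nn
⇒ N over [I-1,I-2,II-1,II-2,III-1]: 8 consistent
V/I-1 un ·: Vv
V/I-2 un ·: Vv
V/II-1 aff I-1×I-2: vv
V/II-2 un ·: Vv
V/III-1 aff II-2×II-1: vv
⇒ V over [I-1,I-2,II-1,II-2,III-1]: 1 consistent

I-2 ∈ {LL nn Vv, Ll nn Vv}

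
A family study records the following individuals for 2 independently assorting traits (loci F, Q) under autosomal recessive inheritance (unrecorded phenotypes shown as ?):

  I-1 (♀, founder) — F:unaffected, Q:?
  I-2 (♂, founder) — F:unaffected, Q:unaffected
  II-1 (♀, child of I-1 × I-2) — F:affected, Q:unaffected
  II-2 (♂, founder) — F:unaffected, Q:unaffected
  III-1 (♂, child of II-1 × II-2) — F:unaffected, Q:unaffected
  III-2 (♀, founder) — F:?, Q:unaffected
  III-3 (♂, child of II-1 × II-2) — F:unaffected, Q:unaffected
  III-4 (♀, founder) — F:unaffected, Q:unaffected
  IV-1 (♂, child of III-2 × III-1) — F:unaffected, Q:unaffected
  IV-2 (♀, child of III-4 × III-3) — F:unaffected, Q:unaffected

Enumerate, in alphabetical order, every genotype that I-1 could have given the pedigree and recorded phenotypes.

F/I-1 un ·: Ff
F/I-2 un ·: Ff
F/II-1 aff I-1×I-2: ff
F/II-2 un ·: FF|Ff
F/III-1 un II-1×II-2: Ff
F/III-2 ? ·: FF|Ff|ff
F/III-3 un II-1×II-2: Ff
F/III-4 un ·: FF|Ff
F/IV-1 un III-2×III-1: FF|Ff
F/IV-2 un III-4×III-3: FF|Ff
⇒ F over [I-1,I-2,II-1,II-2,III-1,III-2,III-3,III-4,IV-1,IV-2]: 40 consistent
Q/I-1 ? ·: QQ|Qq|qq
Q/I-2 un ·: QQ|Qq
Q/II-1 un I-1×I-2: QQ|Qq
Q/II-2 un ·: QQ|Qq
Q/III-1 un II-1×II-2: QQ|Qq
Q/III-2 un ·: QQ|Qq
Q/III-3 un II-1×II-2: QQ|Qq
Q/III-4 un ·: QQ|Qq
Q/IV-1 un III-2×III-1: QQ|Qq
Q/IV-2 un III-4×III-3: QQ|Qq
⇒ Q over [I-1,I-2,II-1,II-2,III-1,III-2,III-3,III-4,IV-1,IV-2]: 722 consistent

I-1 ∈ {Ff QQ, Ff Qq, Ff qq}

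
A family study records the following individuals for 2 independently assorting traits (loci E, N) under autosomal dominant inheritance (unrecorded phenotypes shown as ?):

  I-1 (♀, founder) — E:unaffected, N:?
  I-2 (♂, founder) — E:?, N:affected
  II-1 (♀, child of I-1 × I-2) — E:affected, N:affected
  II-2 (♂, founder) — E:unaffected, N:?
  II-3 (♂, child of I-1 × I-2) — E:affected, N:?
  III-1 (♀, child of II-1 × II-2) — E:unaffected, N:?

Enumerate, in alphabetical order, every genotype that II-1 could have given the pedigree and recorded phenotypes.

E/I-1 un ·: ee
E/I-2 ? ·: Ee|EE
E/II-1 aff I-1×I-2: Ee
E/II-2 un ·: ee
E/II-3 aff I-1×I-2: Ee
E/III-1 un II-1×II-2: ee
⇒ E over [I-1,I-2,II-1,II-2,II-3,III-1]: 2 consistent
N/I-1 ? ·: nn|Nn|NN
N/I-2 aff ·: Nn|NN
N/II-1 aff I-1×I-2: Nn|NN
N/II-2 ? ·: nn|Nn|NN
N/II-3 ? I-1×I-2: nn|Nn|NN
N/III-1 ? II-1×II-2: nn|Nn|NN
⇒ N over [I-1,I-2,II-1,II-2,II-3,III-1]: 102 consistent

II-1 ∈ {Ee NN, Ee Nn}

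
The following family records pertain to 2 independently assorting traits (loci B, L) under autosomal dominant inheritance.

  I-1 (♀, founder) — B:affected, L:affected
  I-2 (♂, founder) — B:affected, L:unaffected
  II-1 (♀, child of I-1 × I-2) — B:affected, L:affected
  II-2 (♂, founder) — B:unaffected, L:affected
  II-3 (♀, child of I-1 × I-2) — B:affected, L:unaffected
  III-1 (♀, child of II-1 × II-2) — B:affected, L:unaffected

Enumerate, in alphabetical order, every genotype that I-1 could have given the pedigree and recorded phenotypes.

I-1 ∈ {BB Ll, Bb Ll}

B/I-1 aff ·: Bb|BB
B/I-2 aff ·: Bb|BB
B/II-1 aff I-1×I-2: Bb|BB
B/II-2 un ·: bb
B/II-3 aff I-1×I-2: Bb|BB
B/III-1 aff II-1×II-2: Bb
⇒ B over [I-1,I-2,II-1,II-2,II-3,III-1]: 13 consistent
L/I-1 aff ·: Ll
L/I-2 un ·: ll
L/II-1 aff I-1×I-2: Ll
L/II-2 aff ·: Ll
L/II-3 un I-1×I-2: ll
L/III-1 un II-1×II-2: ll
⇒ L over [I-1,I-2,II-1,II-2,II-3,III-1]: 1 consistent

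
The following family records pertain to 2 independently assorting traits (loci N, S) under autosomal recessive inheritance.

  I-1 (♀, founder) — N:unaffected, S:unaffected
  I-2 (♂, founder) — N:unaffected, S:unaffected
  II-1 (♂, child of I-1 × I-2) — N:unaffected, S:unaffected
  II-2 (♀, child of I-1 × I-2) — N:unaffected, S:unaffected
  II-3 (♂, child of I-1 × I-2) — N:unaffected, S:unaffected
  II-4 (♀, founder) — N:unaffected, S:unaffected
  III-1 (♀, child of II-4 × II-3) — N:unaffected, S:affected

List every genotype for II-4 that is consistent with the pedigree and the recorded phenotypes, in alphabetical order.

N/I-1 un ·: NN|Nn
N/I-2 un ·: NN|Nn
N/II-1 un I-1×I-2: NN|Nn
N/II-2 un I-1×I-2: NN|Nn
N/II-3 un I-1×I-2: NN|Nn
N/II-4 un ·: NN|Nn
N/III-1 un II-4×II-3: NN|Nn
⇒ N over [I-1,I-2,II-1,II-2,II-3,II-4,III-1]: 87 consistent
S/I-1 un ·: SS|Ss
S/I-2 un ·: SS|Ss
S/II-1 un I-1×I-2: SS|Ss
S/II-2 un I-1×I-2: SS|Ss
S/II-3 un I-1×I-2: Ss
S/II-4 un ·: Ss
S/III-1 aff II-4×II-3: ss
⇒ S over [I-1,I-2,II-1,II-2,II-3,II-4,III-1]: 12 consistent

II-4 ∈ {NN Ss, Nn Ss}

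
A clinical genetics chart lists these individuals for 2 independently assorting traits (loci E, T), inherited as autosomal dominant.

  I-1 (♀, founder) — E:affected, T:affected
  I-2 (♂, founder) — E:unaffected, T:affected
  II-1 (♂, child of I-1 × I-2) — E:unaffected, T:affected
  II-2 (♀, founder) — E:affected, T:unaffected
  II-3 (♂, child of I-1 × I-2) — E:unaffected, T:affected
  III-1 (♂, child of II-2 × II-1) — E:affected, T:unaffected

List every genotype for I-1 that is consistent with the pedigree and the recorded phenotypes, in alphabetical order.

E/I-1 aff ·: Ee
E/I-2 un ·: ee
E/II-1 un I-1×I-2: ee
E/II-2 aff ·: Ee|EE
E/II-3 un I-1×I-2: ee
E/III-1 aff II-2×II-1: Ee
⇒ E over [I-1,I-2,II-1,II-2,II-3,III-1]: 2 consistent
T/I-1 aff ·: Tt|TT
T/I-2 aff ·: Tt|TT
T/II-1 aff I-1×I-2: Tt
T/II-2 un ·: tt
T/II-3 aff I-1×I-2: Tt|TT
T/III-1 un II-2×II-1: tt
⇒ T over [I-1,I-2,II-1,II-2,II-3,III-1]: 6 consistent

I-1 ∈ {Ee TT, Ee Tt}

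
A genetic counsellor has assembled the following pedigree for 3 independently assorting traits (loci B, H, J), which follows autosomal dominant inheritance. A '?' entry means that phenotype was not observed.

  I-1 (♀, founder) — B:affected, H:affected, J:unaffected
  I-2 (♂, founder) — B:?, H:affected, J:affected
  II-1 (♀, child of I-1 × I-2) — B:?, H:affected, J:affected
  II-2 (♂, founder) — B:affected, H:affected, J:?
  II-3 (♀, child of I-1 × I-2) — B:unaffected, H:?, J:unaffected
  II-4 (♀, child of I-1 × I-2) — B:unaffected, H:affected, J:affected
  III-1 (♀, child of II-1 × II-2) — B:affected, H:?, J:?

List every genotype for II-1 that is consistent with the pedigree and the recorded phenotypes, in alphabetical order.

B/I-1 aff ·: Bb
B/I-2 ? ·: bb|Bb
B/II-1 ? I-1×I-2: bb|Bb|BB
B/II-2 aff ·: Bb|BB
B/II-3 un I-1×I-2: bb
B/II-4 un I-1×I-2: bb
B/III-1 aff II-1×II-2: Bb|BB
⇒ B over [I-1,I-2,II-1,II-2,II-3,II-4,III-1]: 15 consistent
H/I-1 aff ·: Hh|HH
H/I-2 aff ·: Hh|HH
H/II-1 aff I-1×I-2: Hh|HH
H/II-2 aff ·: Hh|HH
H/II-3 ? I-1×I-2: hh|Hh|HH
H/II-4 aff I-1×I-2: Hh|HH
H/III-1 ? II-1×II-2: hh|Hh|HH
⇒ H over [I-1,I-2,II-1,II-2,II-3,II-4,III-1]: 115 consistent
J/I-1 un ·: jj
J/I-2 aff ·: Jj
J/II-1 aff I-1×I-2: Jj
J/II-2 ? ·: jj|Jj|JJ
J/II-3 un I-1×I-2: jj
J/II-4 aff I-1×I-2: Jj
J/III-1 ? II-1×II-2: jj|Jj|JJ
⇒ J over [I-1,I-2,II-1,II-2,II-3,II-4,III-1]: 7 consistent

II-1 ∈ {BB HH Jj, BB Hh Jj, Bb HH Jj, Bb Hh Jj, bb HH Jj, bb Hh Jj}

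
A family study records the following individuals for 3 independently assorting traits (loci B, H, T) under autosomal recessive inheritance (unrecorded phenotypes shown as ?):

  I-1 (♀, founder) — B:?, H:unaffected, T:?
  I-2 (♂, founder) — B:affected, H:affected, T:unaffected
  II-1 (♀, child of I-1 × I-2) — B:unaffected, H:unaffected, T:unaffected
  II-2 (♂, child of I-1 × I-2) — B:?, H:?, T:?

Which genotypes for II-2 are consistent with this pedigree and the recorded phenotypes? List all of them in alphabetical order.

B/I-1 ? ·: BB|Bb
B/I-2 aff ·: bb
B/II-1 un I-1×I-2: Bb
B/II-2 ? I-1×I-2: Bb|bb
⇒ B over [I-1,I-2,II-1,II-2]: 3 consistent
H/I-1 un ·: HH|Hh
H/I-2 aff ·: hh
H/II-1 un I-1×I-2: Hh
H/II-2 ? I-1×I-2: Hh|hh
⇒ H over [I-1,I-2,II-1,II-2]: 3 consistent
T/I-1 ? ·: TT|Tt|tt
T/I-2 un ·: TT|Tt
T/II-1 un I-1×I-2: TT|Tt
T/II-2 ? I-1×I-2: TT|Tt|tt
⇒ T over [I-1,I-2,II-1,II-2]: 18 consistent

II-2 ∈ {Bb Hh TT, Bb Hh Tt, Bb Hh tt, Bb hh TT, Bb hh Tt, Bb hh tt, bb Hh TT, bb Hh Tt, bb Hh tt, bb hh TT, bb hh Tt, bb hh tt}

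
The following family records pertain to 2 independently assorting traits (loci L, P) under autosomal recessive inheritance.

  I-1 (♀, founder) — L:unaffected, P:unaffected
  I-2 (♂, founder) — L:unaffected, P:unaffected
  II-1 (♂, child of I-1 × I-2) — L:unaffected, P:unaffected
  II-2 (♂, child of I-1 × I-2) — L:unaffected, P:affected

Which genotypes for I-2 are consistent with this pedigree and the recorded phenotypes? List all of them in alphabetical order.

L/I-1 un ·: LL|Ll
L/I-2 un ·: LL|Ll
L/II-1 un I-1×I-2: LL|Ll
L/II-2 un I-1×I-2: LL|Ll
⇒ L over [I-1,I-2,II-1,II-2]: 13 consistent
P/I-1 un ·: Pp
P/I-2 un ·: Pp
P/II-1 un I-1×I-2: PP|Pp
P/II-2 aff I-1×I-2: pp
⇒ P over [I-1,I-2,II-1,II-2]: 2 consistent

I-2 ∈ {LL Pp, Ll Pp}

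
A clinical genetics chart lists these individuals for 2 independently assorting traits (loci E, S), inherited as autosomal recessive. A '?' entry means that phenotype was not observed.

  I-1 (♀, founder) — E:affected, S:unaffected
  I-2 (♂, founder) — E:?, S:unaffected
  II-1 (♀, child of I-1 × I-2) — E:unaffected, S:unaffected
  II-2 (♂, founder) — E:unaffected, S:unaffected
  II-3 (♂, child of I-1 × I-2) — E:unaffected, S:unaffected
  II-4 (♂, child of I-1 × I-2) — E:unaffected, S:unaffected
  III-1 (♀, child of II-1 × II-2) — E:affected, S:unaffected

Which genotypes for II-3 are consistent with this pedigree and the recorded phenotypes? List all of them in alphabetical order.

E/I-1 aff ·: ee
E/I-2 ? ·: EE|Ee
E/II-1 un I-1×I-2: Ee
E/II-2 un ·: Ee
E/II-3 un I-1×I-2: Ee
E/II-4 un I-1×I-2: Ee
E/III-1 aff II-1×II-2: ee
⇒ E over [I-1,I-2,II-1,II-2,II-3,II-4,III-1]: 2 consistent
S/I-1 un ·: SS|Ss
S/I-2 un ·: SS|Ss
S/II-1 un I-1×I-2: SS|Ss
S/II-2 un ·: SS|Ss
S/II-3 un I-1×I-2: SS|Ss
S/II-4 un I-1×I-2: SS|Ss
S/III-1 un II-1×II-2: SS|Ss
⇒ S over [I-1,I-2,II-1,II-2,II-3,II-4,III-1]: 87 consistent

II-3 ∈ {Ee SS, Ee Ss}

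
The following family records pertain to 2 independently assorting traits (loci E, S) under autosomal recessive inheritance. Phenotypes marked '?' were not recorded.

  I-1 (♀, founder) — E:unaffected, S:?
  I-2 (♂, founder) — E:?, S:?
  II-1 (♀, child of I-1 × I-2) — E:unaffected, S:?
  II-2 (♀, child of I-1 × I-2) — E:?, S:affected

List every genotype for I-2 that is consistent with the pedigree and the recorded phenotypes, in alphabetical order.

E/I-1 un ·: EE|Ee
E/I-2 ? ·: EE|Ee|ee
E/II-1 un I-1×I-2: EE|Ee
E/II-2 ? I-1×I-2: EE|Ee|ee
⇒ E over [I-1,I-2,II-1,II-2]: 18 consistent
S/I-1 ? ·: Ss|ss
S/I-2 ? ·: Ss|ss
S/II-1 ? I-1×I-2: SS|Ss|ss
S/II-2 aff I-1×I-2: ss
⇒ S over [I-1,I-2,II-1,II-2]: 8 consistent

I-2 ∈ {EE Ss, EE ss, Ee Ss, Ee ss, ee Ss, ee ss}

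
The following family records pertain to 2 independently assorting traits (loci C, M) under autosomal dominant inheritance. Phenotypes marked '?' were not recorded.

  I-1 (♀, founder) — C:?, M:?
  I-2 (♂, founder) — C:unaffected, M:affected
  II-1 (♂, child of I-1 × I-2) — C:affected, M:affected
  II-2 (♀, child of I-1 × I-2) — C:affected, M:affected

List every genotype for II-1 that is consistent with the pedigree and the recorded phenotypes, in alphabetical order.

C/I-1 ? ·: Cc|CC
C/I-2 un ·: cc
C/II-1 aff I-1×I-2: Cc
C/II-2 aff I-1×I-2: Cc
⇒ C over [I-1,I-2,II-1,II-2]: 2 consistent
M/I-1 ? ·: mm|Mm|MM
M/I-2 aff ·: Mm|MM
M/II-1 aff I-1×I-2: Mm|MM
M/II-2 aff I-1×I-2: Mm|MM
⇒ M over [I-1,I-2,II-1,II-2]: 15 consistent

II-1 ∈ {Cc MM, Cc Mm}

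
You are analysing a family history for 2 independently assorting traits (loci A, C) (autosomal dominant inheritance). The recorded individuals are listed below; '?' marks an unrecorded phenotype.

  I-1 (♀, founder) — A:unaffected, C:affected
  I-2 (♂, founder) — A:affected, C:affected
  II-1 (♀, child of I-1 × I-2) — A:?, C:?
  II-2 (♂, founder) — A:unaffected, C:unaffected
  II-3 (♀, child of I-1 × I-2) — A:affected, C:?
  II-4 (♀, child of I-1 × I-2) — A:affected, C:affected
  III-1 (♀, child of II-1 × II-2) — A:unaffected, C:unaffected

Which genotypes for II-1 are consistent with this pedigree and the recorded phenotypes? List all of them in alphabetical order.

II-1 ∈ {Aa Cc, Aa cc, aa Cc, aa cc}

A/I-1 un ·: aa
A/I-2 aff ·: Aa|AA
A/II-1 ? I-1×I-2: aa|Aa
A/II-2 un ·: aa
A/II-3 aff I-1×I-2: Aa
A/II-4 aff I-1×I-2: Aa
A/III-1 un II-1×II-2: aa
⇒ A over [I-1,I-2,II-1,II-2,II-3,II-4,III-1]: 3 consistent
C/I-1 aff ·: Cc|CC
C/I-2 aff ·: Cc|CC
C/II-1 ? I-1×I-2: cc|Cc
C/II-2 un ·: cc
C/II-3 ? I-1×I-2: cc|Cc|CC
C/II-4 aff I-1×I-2: Cc|CC
C/III-1 un II-1×II-2: cc
⇒ C over [I-1,I-2,II-1,II-2,II-3,II-4,III-1]: 20 consistent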